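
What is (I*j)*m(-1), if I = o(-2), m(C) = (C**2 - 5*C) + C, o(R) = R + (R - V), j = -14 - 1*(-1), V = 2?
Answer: 390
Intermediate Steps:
j = -13 (j = -14 + 1 = -13)
o(R) = -2 + 2*R (o(R) = R + (R - 1*2) = R + (R - 2) = R + (-2 + R) = -2 + 2*R)
m(C) = C**2 - 4*C
I = -6 (I = -2 + 2*(-2) = -2 - 4 = -6)
(I*j)*m(-1) = (-6*(-13))*(-(-4 - 1)) = 78*(-1*(-5)) = 78*5 = 390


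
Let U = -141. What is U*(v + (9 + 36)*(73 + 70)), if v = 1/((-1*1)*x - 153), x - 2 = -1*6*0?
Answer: -140636784/155 ≈ -9.0733e+5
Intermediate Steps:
x = 2 (x = 2 - 1*6*0 = 2 - 6*0 = 2 + 0 = 2)
v = -1/155 (v = 1/(-1*1*2 - 153) = 1/(-1*2 - 153) = 1/(-2 - 153) = 1/(-155) = -1/155 ≈ -0.0064516)
U*(v + (9 + 36)*(73 + 70)) = -141*(-1/155 + (9 + 36)*(73 + 70)) = -141*(-1/155 + 45*143) = -141*(-1/155 + 6435) = -141*997424/155 = -140636784/155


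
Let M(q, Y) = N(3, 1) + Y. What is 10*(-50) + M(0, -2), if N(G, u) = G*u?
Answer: -499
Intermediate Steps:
M(q, Y) = 3 + Y (M(q, Y) = 3*1 + Y = 3 + Y)
10*(-50) + M(0, -2) = 10*(-50) + (3 - 2) = -500 + 1 = -499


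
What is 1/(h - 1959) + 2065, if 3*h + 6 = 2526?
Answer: 2310734/1119 ≈ 2065.0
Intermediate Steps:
h = 840 (h = -2 + (1/3)*2526 = -2 + 842 = 840)
1/(h - 1959) + 2065 = 1/(840 - 1959) + 2065 = 1/(-1119) + 2065 = -1/1119 + 2065 = 2310734/1119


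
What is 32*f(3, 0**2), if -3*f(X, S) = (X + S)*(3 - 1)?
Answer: -64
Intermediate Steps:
f(X, S) = -2*S/3 - 2*X/3 (f(X, S) = -(X + S)*(3 - 1)/3 = -(S + X)*2/3 = -(2*S + 2*X)/3 = -2*S/3 - 2*X/3)
32*f(3, 0**2) = 32*(-2/3*0**2 - 2/3*3) = 32*(-2/3*0 - 2) = 32*(0 - 2) = 32*(-2) = -64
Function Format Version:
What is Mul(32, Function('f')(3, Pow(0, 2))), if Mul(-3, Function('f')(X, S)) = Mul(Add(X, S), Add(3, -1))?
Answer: -64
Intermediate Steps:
Function('f')(X, S) = Add(Mul(Rational(-2, 3), S), Mul(Rational(-2, 3), X)) (Function('f')(X, S) = Mul(Rational(-1, 3), Mul(Add(X, S), Add(3, -1))) = Mul(Rational(-1, 3), Mul(Add(S, X), 2)) = Mul(Rational(-1, 3), Add(Mul(2, S), Mul(2, X))) = Add(Mul(Rational(-2, 3), S), Mul(Rational(-2, 3), X)))
Mul(32, Function('f')(3, Pow(0, 2))) = Mul(32, Add(Mul(Rational(-2, 3), Pow(0, 2)), Mul(Rational(-2, 3), 3))) = Mul(32, Add(Mul(Rational(-2, 3), 0), -2)) = Mul(32, Add(0, -2)) = Mul(32, -2) = -64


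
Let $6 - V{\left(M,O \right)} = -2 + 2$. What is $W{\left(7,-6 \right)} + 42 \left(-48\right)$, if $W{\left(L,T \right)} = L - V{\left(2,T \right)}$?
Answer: $-2015$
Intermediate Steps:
$V{\left(M,O \right)} = 6$ ($V{\left(M,O \right)} = 6 - \left(-2 + 2\right) = 6 - 0 = 6 + 0 = 6$)
$W{\left(L,T \right)} = -6 + L$ ($W{\left(L,T \right)} = L - 6 = -6 + L$)
$W{\left(7,-6 \right)} + 42 \left(-48\right) = \left(-6 + 7\right) + 42 \left(-48\right) = 1 - 2016 = -2015$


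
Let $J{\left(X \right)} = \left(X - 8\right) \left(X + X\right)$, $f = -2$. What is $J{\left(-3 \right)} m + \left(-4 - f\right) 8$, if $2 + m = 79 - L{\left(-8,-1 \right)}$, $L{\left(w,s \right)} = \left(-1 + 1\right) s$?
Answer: $5066$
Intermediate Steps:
$L{\left(w,s \right)} = 0$ ($L{\left(w,s \right)} = 0 s = 0$)
$J{\left(X \right)} = 2 X \left(-8 + X\right)$ ($J{\left(X \right)} = \left(-8 + X\right) 2 X = 2 X \left(-8 + X\right)$)
$m = 77$ ($m = -2 + \left(79 - 0\right) = -2 + \left(79 + 0\right) = -2 + 79 = 77$)
$J{\left(-3 \right)} m + \left(-4 - f\right) 8 = 2 \left(-3\right) \left(-8 - 3\right) 77 + \left(-4 - -2\right) 8 = 2 \left(-3\right) \left(-11\right) 77 + \left(-4 + 2\right) 8 = 66 \cdot 77 - 16 = 5082 - 16 = 5066$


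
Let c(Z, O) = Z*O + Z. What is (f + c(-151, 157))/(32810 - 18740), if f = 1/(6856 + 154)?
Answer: -55748193/32876900 ≈ -1.6957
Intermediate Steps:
c(Z, O) = Z + O*Z (c(Z, O) = O*Z + Z = Z + O*Z)
f = 1/7010 ≈ 0.00014265
(f + c(-151, 157))/(32810 - 18740) = (1/7010 - 151*(1 + 157))/(32810 - 18740) = (1/7010 - 151*158)/14070 = (1/7010 - 23858)*(1/14070) = -167244579/7010*1/14070 = -55748193/32876900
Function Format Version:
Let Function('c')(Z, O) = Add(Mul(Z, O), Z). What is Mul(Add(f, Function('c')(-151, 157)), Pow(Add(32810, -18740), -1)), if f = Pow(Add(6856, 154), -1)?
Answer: Rational(-55748193, 32876900) ≈ -1.6957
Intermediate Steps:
Function('c')(Z, O) = Add(Z, Mul(O, Z)) (Function('c')(Z, O) = Add(Mul(O, Z), Z) = Add(Z, Mul(O, Z)))
f = Rational(1, 7010) (f = Pow(7010, -1) = Rational(1, 7010) ≈ 0.00014265)
Mul(Add(f, Function('c')(-151, 157)), Pow(Add(32810, -18740), -1)) = Mul(Add(Rational(1, 7010), Mul(-151, Add(1, 157))), Pow(Add(32810, -18740), -1)) = Mul(Add(Rational(1, 7010), Mul(-151, 158)), Pow(14070, -1)) = Mul(Add(Rational(1, 7010), -23858), Rational(1, 14070)) = Mul(Rational(-167244579, 7010), Rational(1, 14070)) = Rational(-55748193, 32876900)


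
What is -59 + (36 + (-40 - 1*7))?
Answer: -70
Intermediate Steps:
-59 + (36 + (-40 - 1*7)) = -59 + (36 + (-40 - 7)) = -59 + (36 - 47) = -59 - 11 = -70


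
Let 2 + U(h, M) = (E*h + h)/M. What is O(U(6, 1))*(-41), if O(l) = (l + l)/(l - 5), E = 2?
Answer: -1312/11 ≈ -119.27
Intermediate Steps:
U(h, M) = -2 + 3*h/M (U(h, M) = -2 + (2*h + h)/M = -2 + (3*h)/M = -2 + 3*h/M)
O(l) = 2*l/(-5 + l) (O(l) = (2*l)/(-5 + l) = 2*l/(-5 + l))
O(U(6, 1))*(-41) = (2*(-2 + 3*6/1)/(-5 + (-2 + 3*6/1)))*(-41) = (2*(-2 + 3*6*1)/(-5 + (-2 + 3*6*1)))*(-41) = (2*(-2 + 18)/(-5 + (-2 + 18)))*(-41) = (2*16/(-5 + 16))*(-41) = (2*16/11)*(-41) = (2*16*(1/11))*(-41) = (32/11)*(-41) = -1312/11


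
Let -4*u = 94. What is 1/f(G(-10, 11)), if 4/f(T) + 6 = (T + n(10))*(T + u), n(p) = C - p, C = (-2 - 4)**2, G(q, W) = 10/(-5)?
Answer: -309/2 ≈ -154.50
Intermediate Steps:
u = -47/2 (u = -1/4*94 = -47/2 ≈ -23.500)
G(q, W) = -2 (G(q, W) = 10*(-1/5) = -2)
C = 36 (C = (-6)**2 = 36)
n(p) = 36 - p
f(T) = 4/(-6 + (26 + T)*(-47/2 + T)) (f(T) = 4/(-6 + (T + (36 - 1*10))*(T - 47/2)) = 4/(-6 + (T + (36 - 10))*(-47/2 + T)) = 4/(-6 + (T + 26)*(-47/2 + T)) = 4/(-6 + (26 + T)*(-47/2 + T)))
1/f(G(-10, 11)) = 1/(8/(-1234 + 2*(-2)**2 + 5*(-2))) = 1/(8/(-1234 + 2*4 - 10)) = 1/(8/(-1234 + 8 - 10)) = 1/(8/(-1236)) = 1/(8*(-1/1236)) = 1/(-2/309) = -309/2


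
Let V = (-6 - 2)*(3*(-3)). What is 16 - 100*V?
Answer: -7184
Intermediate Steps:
V = 72 (V = -8*(-9) = 72)
16 - 100*V = 16 - 100*72 = 16 - 7200 = -7184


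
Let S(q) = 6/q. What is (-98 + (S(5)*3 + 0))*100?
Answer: -9440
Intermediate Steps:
(-98 + (S(5)*3 + 0))*100 = (-98 + ((6/5)*3 + 0))*100 = (-98 + (18/5 + 0))*100 = (-98 + 18/5)*100 = -472/5*100 = -9440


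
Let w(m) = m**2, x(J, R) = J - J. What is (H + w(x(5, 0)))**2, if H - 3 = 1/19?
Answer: 3364/361 ≈ 9.3186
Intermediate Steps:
x(J, R) = 0
H = 58/19 (H = 3 + 1/19 = 58/19 ≈ 3.0526)
(H + w(x(5, 0)))**2 = (58/19 + 0**2)**2 = (58/19 + 0)**2 = (58/19)**2 = 3364/361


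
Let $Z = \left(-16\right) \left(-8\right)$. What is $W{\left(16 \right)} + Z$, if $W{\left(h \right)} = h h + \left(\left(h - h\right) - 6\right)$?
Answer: $378$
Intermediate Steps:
$Z = 128$
$W{\left(h \right)} = -6 + h^{2}$ ($W{\left(h \right)} = h^{2} + \left(0 - 6\right) = h^{2} - 6 = -6 + h^{2}$)
$W{\left(16 \right)} + Z = \left(-6 + 16^{2}\right) + 128 = \left(-6 + 256\right) + 128 = 250 + 128 = 378$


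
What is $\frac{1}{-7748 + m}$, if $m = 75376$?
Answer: $\frac{1}{67628} \approx 1.4787 \cdot 10^{-5}$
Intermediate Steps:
$\frac{1}{-7748 + m} = \frac{1}{-7748 + 75376} = \frac{1}{67628}$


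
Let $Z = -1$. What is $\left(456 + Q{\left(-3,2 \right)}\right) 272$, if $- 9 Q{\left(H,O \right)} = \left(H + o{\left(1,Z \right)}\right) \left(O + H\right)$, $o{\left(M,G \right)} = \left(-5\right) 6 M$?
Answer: $\frac{369104}{3} \approx 1.2303 \cdot 10^{5}$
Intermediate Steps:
$o{\left(M,G \right)} = - 30 M$
$Q{\left(H,O \right)} = - \frac{\left(-30 + H\right) \left(H + O\right)}{9}$ ($Q{\left(H,O \right)} = - \frac{\left(H - 30\right) \left(O + H\right)}{9} = - \frac{\left(H - 30\right) \left(H + O\right)}{9} = - \frac{\left(-30 + H\right) \left(H + O\right)}{9}$)
$\left(456 + Q{\left(-3,2 \right)}\right) 272 = \left(456 + \left(- \frac{\left(-3\right)^{2}}{9} + \frac{10}{3} \left(-3\right) + \frac{10}{3} \cdot 2 - \left(- \frac{1}{3}\right) 2\right)\right) 272 = \left(456 + \left(\left(- \frac{1}{9}\right) 9 - 10 + \frac{20}{3} + \frac{2}{3}\right)\right) 272 = \left(456 + \left(-1 - 10 + \frac{20}{3} + \frac{2}{3}\right)\right) 272 = \left(456 - \frac{11}{3}\right) 272 = \frac{1357}{3} \cdot 272 = \frac{369104}{3}$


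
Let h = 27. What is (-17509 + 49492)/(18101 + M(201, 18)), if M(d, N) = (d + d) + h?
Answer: 31983/18530 ≈ 1.7260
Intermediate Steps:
M(d, N) = 27 + 2*d (M(d, N) = (d + d) + 27 = 2*d + 27 = 27 + 2*d)
(-17509 + 49492)/(18101 + M(201, 18)) = (-17509 + 49492)/(18101 + (27 + 2*201)) = 31983/(18101 + (27 + 402)) = 31983/(18101 + 429) = 31983/18530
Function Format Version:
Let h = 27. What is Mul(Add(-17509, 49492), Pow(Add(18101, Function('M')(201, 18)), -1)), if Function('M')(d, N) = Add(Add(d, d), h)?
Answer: Rational(31983, 18530) ≈ 1.7260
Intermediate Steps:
Function('M')(d, N) = Add(27, Mul(2, d)) (Function('M')(d, N) = Add(Add(d, d), 27) = Add(Mul(2, d), 27) = Add(27, Mul(2, d)))
Mul(Add(-17509, 49492), Pow(Add(18101, Function('M')(201, 18)), -1)) = Mul(Add(-17509, 49492), Pow(Add(18101, Add(27, Mul(2, 201))), -1)) = Mul(31983, Pow(Add(18101, Add(27, 402)), -1)) = Mul(31983, Pow(Add(18101, 429), -1)) = Mul(31983, Pow(18530, -1)) = Mul(31983, Rational(1, 18530)) = Rational(31983, 18530)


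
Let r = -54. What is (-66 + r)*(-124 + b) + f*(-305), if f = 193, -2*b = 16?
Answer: -43025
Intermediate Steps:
b = -8 (b = -1/2*16 = -8)
(-66 + r)*(-124 + b) + f*(-305) = (-66 - 54)*(-124 - 8) + 193*(-305) = -120*(-132) - 58865 = 15840 - 58865 = -43025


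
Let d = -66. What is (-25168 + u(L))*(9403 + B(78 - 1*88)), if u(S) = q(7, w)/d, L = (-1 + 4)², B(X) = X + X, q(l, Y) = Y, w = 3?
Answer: -472303541/2 ≈ -2.3615e+8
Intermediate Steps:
B(X) = 2*X
L = 9 (L = 3² = 9)
u(S) = -1/22 (u(S) = 3/(-66) = 3*(-1/66) = -1/22)
(-25168 + u(L))*(9403 + B(78 - 1*88)) = (-25168 - 1/22)*(9403 + 2*(78 - 1*88)) = -553697*(9403 + 2*(78 - 88))/22 = -553697*(9403 + 2*(-10))/22 = -553697*(9403 - 20)/22 = -553697/22*9383 = -472303541/2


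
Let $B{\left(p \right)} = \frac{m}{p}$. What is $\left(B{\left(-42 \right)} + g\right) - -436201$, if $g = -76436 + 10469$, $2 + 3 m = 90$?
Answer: $\frac{23324698}{63} \approx 3.7023 \cdot 10^{5}$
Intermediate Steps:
$m = \frac{88}{3}$ ($m = - \frac{2}{3} + \frac{1}{3} \cdot 90 = - \frac{2}{3} + 30 = \frac{88}{3} \approx 29.333$)
$B{\left(p \right)} = \frac{88}{3 p}$
$g = -65967$
$\left(B{\left(-42 \right)} + g\right) - -436201 = \left(\frac{88}{3 \left(-42\right)} - 65967\right) - -436201 = \left(\frac{88}{3} \left(- \frac{1}{42}\right) - 65967\right) + 436201 = \left(- \frac{44}{63} - 65967\right) + 436201 = - \frac{4155965}{63} + 436201 = \frac{23324698}{63}$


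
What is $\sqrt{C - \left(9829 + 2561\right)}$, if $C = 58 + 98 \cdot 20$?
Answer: $2 i \sqrt{2593} \approx 101.84 i$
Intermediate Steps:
$C = 2018$ ($C = 58 + 1960 = 2018$)
$\sqrt{C - \left(9829 + 2561\right)} = \sqrt{2018 - \left(9829 + 2561\right)} = \sqrt{2018 + \left(575 - \left(10404 + 2561\right)\right)} = \sqrt{2018 + \left(575 - 12965\right)} = \sqrt{2018 - 12390} = \sqrt{-10372} = 2 i \sqrt{2593}$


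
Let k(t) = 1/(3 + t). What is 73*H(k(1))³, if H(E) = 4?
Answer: 4672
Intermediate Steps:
73*H(k(1))³ = 73*4³ = 73*64 = 4672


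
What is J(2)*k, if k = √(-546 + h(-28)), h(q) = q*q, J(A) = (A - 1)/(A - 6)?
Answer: -√238/4 ≈ -3.8568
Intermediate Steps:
J(A) = (-1 + A)/(-6 + A)
h(q) = q²
k = √238 (k = √(-546 + (-28)²) = √(-546 + 784) = √238 ≈ 15.427)
J(2)*k = ((-1 + 2)/(-6 + 2))*√238 = (1/(-4))*√238 = (-¼*1)*√238 = -√238/4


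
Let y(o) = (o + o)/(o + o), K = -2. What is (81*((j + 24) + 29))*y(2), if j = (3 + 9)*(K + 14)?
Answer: 15957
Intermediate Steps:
j = 144 (j = (3 + 9)*(-2 + 14) = 12*12 = 144)
y(o) = 1 (y(o) = (2*o)/((2*o)) = (2*o)*(1/(2*o)) = 1)
(81*((j + 24) + 29))*y(2) = (81*((144 + 24) + 29))*1 = (81*(168 + 29))*1 = (81*197)*1 = 15957*1 = 15957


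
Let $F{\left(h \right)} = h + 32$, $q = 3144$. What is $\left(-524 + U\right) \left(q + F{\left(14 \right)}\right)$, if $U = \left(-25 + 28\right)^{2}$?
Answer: $-1642850$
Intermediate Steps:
$F{\left(h \right)} = 32 + h$
$U = 9$ ($U = 3^{2} = 9$)
$\left(-524 + U\right) \left(q + F{\left(14 \right)}\right) = \left(-524 + 9\right) \left(3144 + \left(32 + 14\right)\right) = - 515 \left(3144 + 46\right) = \left(-515\right) 3190 = -1642850$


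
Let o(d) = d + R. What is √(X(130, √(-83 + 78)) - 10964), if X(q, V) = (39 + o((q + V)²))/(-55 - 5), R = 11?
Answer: √(-404871 - 156*I*√5)/6 ≈ 0.045685 - 106.05*I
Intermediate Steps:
o(d) = 11 + d (o(d) = d + 11 = 11 + d)
X(q, V) = -⅚ - (V + q)²/60 (X(q, V) = (39 + (11 + (q + V)²))/(-55 - 5) = (39 + (11 + (V + q)²))/(-60) = (50 + (V + q)²)*(-1/60) = -⅚ - (V + q)²/60)
√(X(130, √(-83 + 78)) - 10964) = √((-⅚ - (√(-83 + 78) + 130)²/60) - 10964) = √((-⅚ - (√(-5) + 130)²/60) - 10964) = √((-⅚ - (I*√5 + 130)²/60) - 10964) = √((-⅚ - (130 + I*√5)²/60) - 10964) = √(-65789/6 - (130 + I*√5)²/60)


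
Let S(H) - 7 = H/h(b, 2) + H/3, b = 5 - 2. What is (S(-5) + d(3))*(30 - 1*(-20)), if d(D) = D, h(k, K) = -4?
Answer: 2875/6 ≈ 479.17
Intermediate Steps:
b = 3
S(H) = 7 + H/12 (S(H) = 7 + (H/(-4) + H/3) = 7 + (H*(-¼) + H*(⅓)) = 7 + (-H/4 + H/3) = 7 + H/12)
(S(-5) + d(3))*(30 - 1*(-20)) = ((7 + (1/12)*(-5)) + 3)*(30 - 1*(-20)) = ((7 - 5/12) + 3)*(30 + 20) = (79/12 + 3)*50 = (115/12)*50 = 2875/6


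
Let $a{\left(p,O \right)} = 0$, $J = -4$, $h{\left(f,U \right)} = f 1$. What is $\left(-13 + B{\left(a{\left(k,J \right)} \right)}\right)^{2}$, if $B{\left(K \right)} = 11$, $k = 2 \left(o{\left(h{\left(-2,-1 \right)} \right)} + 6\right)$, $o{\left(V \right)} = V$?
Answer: $4$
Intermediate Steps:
$h{\left(f,U \right)} = f$
$k = 8$ ($k = 2 \left(-2 + 6\right) = 2 \cdot 4 = 8$)
$\left(-13 + B{\left(a{\left(k,J \right)} \right)}\right)^{2} = \left(-13 + 11\right)^{2} = \left(-2\right)^{2} = 4$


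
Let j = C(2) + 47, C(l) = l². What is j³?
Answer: 132651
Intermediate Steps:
j = 51 (j = 2² + 47 = 4 + 47 = 51)
j³ = 51³ = 132651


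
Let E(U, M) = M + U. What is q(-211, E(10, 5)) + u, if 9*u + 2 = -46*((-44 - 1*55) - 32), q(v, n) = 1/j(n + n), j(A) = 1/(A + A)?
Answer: 2188/3 ≈ 729.33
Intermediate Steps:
j(A) = 1/(2*A)
q(v, n) = 4*n (q(v, n) = 1/(1/(2*(n + n))) = 1/(1/(2*((2*n)))) = 1/((1/(2*n))/2) = 1/(1/(4*n)) = 4*n)
u = 2008/3 (u = -2/9 + (-46*((-44 - 1*55) - 32))/9 = -2/9 + (-46*((-44 - 55) - 32))/9 = -2/9 + (-46*(-99 - 32))/9 = -2/9 + (-46*(-131))/9 = -2/9 + (⅑)*6026 = -2/9 + 6026/9 = 2008/3 ≈ 669.33)
q(-211, E(10, 5)) + u = 4*(5 + 10) + 2008/3 = 4*15 + 2008/3 = 60 + 2008/3 = 2188/3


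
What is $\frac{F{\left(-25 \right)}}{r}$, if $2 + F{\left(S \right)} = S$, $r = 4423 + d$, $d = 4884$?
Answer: $- \frac{27}{9307} \approx -0.002901$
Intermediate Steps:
$r = 9307$ ($r = 4423 + 4884 = 9307$)
$F{\left(S \right)} = -2 + S$
$\frac{F{\left(-25 \right)}}{r} = \frac{-2 - 25}{9307} = \left(-27\right) \frac{1}{9307} = - \frac{27}{9307}$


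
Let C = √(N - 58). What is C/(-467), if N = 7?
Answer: -I*√51/467 ≈ -0.015292*I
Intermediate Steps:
C = I*√51 (C = √(7 - 58) = √(-51) = I*√51 ≈ 7.1414*I)
C/(-467) = (I*√51)/(-467) = -I*√51/467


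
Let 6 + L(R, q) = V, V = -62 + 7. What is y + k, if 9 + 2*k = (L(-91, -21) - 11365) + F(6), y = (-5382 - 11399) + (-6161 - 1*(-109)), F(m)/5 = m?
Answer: -57071/2 ≈ -28536.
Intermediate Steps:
F(m) = 5*m
V = -55
L(R, q) = -61 (L(R, q) = -6 - 55 = -61)
y = -22833 (y = -16781 + (-6161 + 109) = -16781 - 6052 = -22833)
k = -11405/2 (k = -9/2 + ((-61 - 11365) + 5*6)/2 = -9/2 + (-11426 + 30)/2 = -9/2 + (½)*(-11396) = -9/2 - 5698 = -11405/2 ≈ -5702.5)
y + k = -22833 - 11405/2 = -57071/2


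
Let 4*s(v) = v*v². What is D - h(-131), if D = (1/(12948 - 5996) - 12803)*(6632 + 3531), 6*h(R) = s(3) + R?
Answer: -1356858687301/10428 ≈ -1.3012e+8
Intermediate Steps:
s(v) = v³/4 (s(v) = (v*v²)/4 = v³/4)
h(R) = 9/8 + R/6 (h(R) = ((¼)*3³ + R)/6 = ((¼)*27 + R)/6 = (27/4 + R)/6 = 9/8 + R/6)
D = -904572602165/6952 (D = (1/6952 - 12803)*10163 = -89006455/6952*10163 = -904572602165/6952 ≈ -1.3012e+8)
D - h(-131) = -904572602165/6952 - (9/8 + (⅙)*(-131)) = -904572602165/6952 - (9/8 - 131/6) = -904572602165/6952 - 1*(-497/24) = -904572602165/6952 + 497/24 = -1356858687301/10428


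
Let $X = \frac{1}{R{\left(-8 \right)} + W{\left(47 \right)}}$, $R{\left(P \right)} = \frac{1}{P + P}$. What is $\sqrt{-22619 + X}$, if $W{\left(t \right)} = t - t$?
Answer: $3 i \sqrt{2515} \approx 150.45 i$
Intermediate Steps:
$W{\left(t \right)} = 0$
$R{\left(P \right)} = \frac{1}{2 P}$
$X = -16$ ($X = \frac{1}{\frac{1}{2 \left(-8\right)} + 0} = \frac{1}{\frac{1}{2} \left(- \frac{1}{8}\right) + 0} = \frac{1}{- \frac{1}{16} + 0} = \frac{1}{- \frac{1}{16}} = -16$)
$\sqrt{-22619 + X} = \sqrt{-22619 - 16} = \sqrt{-22635} = 3 i \sqrt{2515}$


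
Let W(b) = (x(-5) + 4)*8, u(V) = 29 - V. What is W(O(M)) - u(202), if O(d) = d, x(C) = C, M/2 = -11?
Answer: 165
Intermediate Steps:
M = -22 (M = 2*(-11) = -22)
W(b) = -8 (W(b) = (-5 + 4)*8 = -1*8 = -8)
W(O(M)) - u(202) = -8 - (29 - 1*202) = -8 - (29 - 202) = -8 - 1*(-173) = -8 + 173 = 165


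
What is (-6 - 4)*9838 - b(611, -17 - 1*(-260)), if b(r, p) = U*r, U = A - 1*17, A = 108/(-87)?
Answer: -2529801/29 ≈ -87235.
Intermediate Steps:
A = -36/29 (A = 108*(-1/87) = -36/29 ≈ -1.2414)
U = -529/29 (U = -36/29 - 1*17 = -36/29 - 17 = -529/29 ≈ -18.241)
b(r, p) = -529*r/29
(-6 - 4)*9838 - b(611, -17 - 1*(-260)) = (-6 - 4)*9838 - (-529)*611/29 = -10*9838 - 1*(-323219/29) = -98380 + 323219/29 = -2529801/29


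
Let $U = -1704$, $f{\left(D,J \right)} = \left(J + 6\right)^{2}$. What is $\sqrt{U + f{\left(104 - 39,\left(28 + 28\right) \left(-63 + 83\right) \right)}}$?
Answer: $2 \sqrt{316543} \approx 1125.2$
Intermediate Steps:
$f{\left(D,J \right)} = \left(6 + J\right)^{2}$
$\sqrt{U + f{\left(104 - 39,\left(28 + 28\right) \left(-63 + 83\right) \right)}} = \sqrt{-1704 + \left(6 + \left(28 + 28\right) \left(-63 + 83\right)\right)^{2}} = \sqrt{-1704 + \left(6 + 56 \cdot 20\right)^{2}} = \sqrt{-1704 + \left(6 + 1120\right)^{2}} = \sqrt{-1704 + 1126^{2}} = \sqrt{-1704 + 1267876} = \sqrt{1266172} = 2 \sqrt{316543}$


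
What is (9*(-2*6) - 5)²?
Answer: 12769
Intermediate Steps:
(9*(-2*6) - 5)² = (9*(-12) - 5)² = (-108 - 5)² = (-113)² = 12769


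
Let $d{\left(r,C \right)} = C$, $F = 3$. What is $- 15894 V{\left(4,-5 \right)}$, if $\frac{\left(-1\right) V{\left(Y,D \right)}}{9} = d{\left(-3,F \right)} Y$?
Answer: $1716552$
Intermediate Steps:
$V{\left(Y,D \right)} = - 27 Y$ ($V{\left(Y,D \right)} = - 9 \cdot 3 Y = - 27 Y$)
$- 15894 V{\left(4,-5 \right)} = - 15894 \left(\left(-27\right) 4\right) = \left(-15894\right) \left(-108\right) = 1716552$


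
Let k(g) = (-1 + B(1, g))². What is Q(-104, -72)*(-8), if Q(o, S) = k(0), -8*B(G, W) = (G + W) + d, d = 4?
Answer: -169/8 ≈ -21.125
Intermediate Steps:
B(G, W) = -½ - G/8 - W/8 (B(G, W) = -((G + W) + 4)/8 = -(4 + G + W)/8 = -½ - G/8 - W/8)
k(g) = (-13/8 - g/8)² (k(g) = (-1 + (-½ - ⅛*1 - g/8))² = (-1 + (-½ - ⅛ - g/8))² = (-1 + (-5/8 - g/8))² = (-13/8 - g/8)²)
Q(o, S) = 169/64 (Q(o, S) = (13 + 0)²/64 = (1/64)*13² = (1/64)*169 = 169/64)
Q(-104, -72)*(-8) = (169/64)*(-8) = -169/8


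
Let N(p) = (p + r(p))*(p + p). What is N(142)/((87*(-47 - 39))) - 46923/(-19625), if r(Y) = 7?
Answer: -239686807/73417125 ≈ -3.2647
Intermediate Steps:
N(p) = 2*p*(7 + p) (N(p) = (p + 7)*(p + p) = (7 + p)*(2*p) = 2*p*(7 + p))
N(142)/((87*(-47 - 39))) - 46923/(-19625) = (2*142*(7 + 142))/((87*(-47 - 39))) - 46923/(-19625) = (2*142*149)/((87*(-86))) - 46923*(-1/19625) = 42316/(-7482) + 46923/19625 = 42316*(-1/7482) + 46923/19625 = -21158/3741 + 46923/19625 = -239686807/73417125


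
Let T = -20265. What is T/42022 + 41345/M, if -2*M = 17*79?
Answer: -3502015075/56435546 ≈ -62.053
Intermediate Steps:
M = -1343/2 (M = -17*79/2 = -½*1343 = -1343/2 ≈ -671.50)
T/42022 + 41345/M = -20265/42022 + 41345/(-1343/2) = -20265*1/42022 + 41345*(-2/1343) = -20265/42022 - 82690/1343 = -3502015075/56435546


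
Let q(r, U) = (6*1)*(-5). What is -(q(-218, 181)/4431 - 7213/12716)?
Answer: 10780761/18781532 ≈ 0.57401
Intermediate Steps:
q(r, U) = -30 (q(r, U) = 6*(-5) = -30)
-(q(-218, 181)/4431 - 7213/12716) = -(-30/4431 - 7213/12716) = -(-30*1/4431 - 7213*1/12716) = -(-10/1477 - 7213/12716) = -1*(-10780761/18781532) = 10780761/18781532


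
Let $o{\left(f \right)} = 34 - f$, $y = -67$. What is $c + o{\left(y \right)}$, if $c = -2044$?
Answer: $-1943$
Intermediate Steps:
$c + o{\left(y \right)} = -2044 + \left(34 - -67\right) = -2044 + \left(34 + 67\right) = -2044 + 101 = -1943$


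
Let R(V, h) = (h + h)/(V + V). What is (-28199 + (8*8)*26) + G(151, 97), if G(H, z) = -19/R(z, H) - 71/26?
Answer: -104235049/3926 ≈ -26550.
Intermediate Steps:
R(V, h) = h/V (R(V, h) = (2*h)/((2*V)) = (2*h)*(1/(2*V)) = h/V)
G(H, z) = -71/26 - 19*z/H (G(H, z) = -19*z/H - 71/26 = -71/26 - 19*z/H)
(-28199 + (8*8)*26) + G(151, 97) = (-28199 + (8*8)*26) + (-71/26 - 19*97/151) = (-28199 + 64*26) + (-71/26 - 19*97*1/151) = (-28199 + 1664) + (-71/26 - 1843/151) = -26535 - 58639/3926 = -104235049/3926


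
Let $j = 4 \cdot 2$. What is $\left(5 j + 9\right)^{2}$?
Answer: $2401$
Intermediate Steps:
$j = 8$
$\left(5 j + 9\right)^{2} = \left(5 \cdot 8 + 9\right)^{2} = \left(40 + 9\right)^{2} = 49^{2} = 2401$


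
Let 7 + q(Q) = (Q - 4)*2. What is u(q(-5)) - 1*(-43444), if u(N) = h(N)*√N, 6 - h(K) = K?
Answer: 43444 + 155*I ≈ 43444.0 + 155.0*I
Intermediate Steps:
h(K) = 6 - K
q(Q) = -15 + 2*Q (q(Q) = -7 + (Q - 4)*2 = -7 + (-4 + Q)*2 = -7 + (-8 + 2*Q) = -15 + 2*Q)
u(N) = √N*(6 - N) (u(N) = (6 - N)*√N = √N*(6 - N))
u(q(-5)) - 1*(-43444) = √(-15 + 2*(-5))*(6 - (-15 + 2*(-5))) - 1*(-43444) = √(-15 - 10)*(6 - (-15 - 10)) + 43444 = √(-25)*(6 - 1*(-25)) + 43444 = (5*I)*(6 + 25) + 43444 = (5*I)*31 + 43444 = 155*I + 43444 = 43444 + 155*I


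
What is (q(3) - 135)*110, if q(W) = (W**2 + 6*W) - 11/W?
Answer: -36850/3 ≈ -12283.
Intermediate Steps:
q(W) = W**2 - 11/W + 6*W
(q(3) - 135)*110 = ((-11 + 3**2*(6 + 3))/3 - 135)*110 = ((-11 + 9*9)/3 - 135)*110 = ((-11 + 81)/3 - 135)*110 = ((1/3)*70 - 135)*110 = (70/3 - 135)*110 = -335/3*110 = -36850/3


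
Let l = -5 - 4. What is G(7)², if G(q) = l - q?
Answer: 256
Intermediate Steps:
l = -9
G(q) = -9 - q
G(7)² = (-9 - 1*7)² = (-9 - 7)² = (-16)² = 256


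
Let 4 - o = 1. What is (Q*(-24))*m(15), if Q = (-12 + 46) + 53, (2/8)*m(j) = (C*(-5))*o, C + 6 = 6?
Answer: 0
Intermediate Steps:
o = 3 (o = 4 - 1*1 = 4 - 1 = 3)
C = 0 (C = -6 + 6 = 0)
m(j) = 0 (m(j) = 4*((0*(-5))*3) = 4*(0*3) = 4*0 = 0)
Q = 87 (Q = 34 + 53 = 87)
(Q*(-24))*m(15) = (87*(-24))*0 = -2088*0 = 0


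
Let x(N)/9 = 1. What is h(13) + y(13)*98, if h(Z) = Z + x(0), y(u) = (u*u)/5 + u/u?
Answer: 17162/5 ≈ 3432.4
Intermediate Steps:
x(N) = 9 (x(N) = 9*1 = 9)
y(u) = 1 + u**2/5 (y(u) = u**2*(1/5) + 1 = u**2/5 + 1 = 1 + u**2/5)
h(Z) = 9 + Z (h(Z) = Z + 9 = 9 + Z)
h(13) + y(13)*98 = (9 + 13) + (1 + (1/5)*13**2)*98 = 22 + (1 + (1/5)*169)*98 = 22 + (1 + 169/5)*98 = 22 + (174/5)*98 = 22 + 17052/5 = 17162/5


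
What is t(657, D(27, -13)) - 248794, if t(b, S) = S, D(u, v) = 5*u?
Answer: -248659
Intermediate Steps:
t(657, D(27, -13)) - 248794 = 5*27 - 248794 = 135 - 248794 = -248659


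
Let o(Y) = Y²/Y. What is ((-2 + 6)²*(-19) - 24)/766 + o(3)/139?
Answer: -21647/53237 ≈ -0.40662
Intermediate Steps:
o(Y) = Y
((-2 + 6)²*(-19) - 24)/766 + o(3)/139 = ((-2 + 6)²*(-19) - 24)/766 + 3/139 = (4²*(-19) - 24)*(1/766) + 3*(1/139) = (16*(-19) - 24)*(1/766) + 3/139 = (-304 - 24)*(1/766) + 3/139 = -328*1/766 + 3/139 = -164/383 + 3/139 = -21647/53237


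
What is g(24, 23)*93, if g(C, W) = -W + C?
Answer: 93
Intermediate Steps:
g(C, W) = C - W
g(24, 23)*93 = (24 - 1*23)*93 = (24 - 23)*93 = 1*93 = 93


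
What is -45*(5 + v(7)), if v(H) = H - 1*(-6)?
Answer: -810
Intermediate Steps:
v(H) = 6 + H (v(H) = H + 6 = 6 + H)
-45*(5 + v(7)) = -45*(5 + (6 + 7)) = -45*(5 + 13) = -45*18 = -810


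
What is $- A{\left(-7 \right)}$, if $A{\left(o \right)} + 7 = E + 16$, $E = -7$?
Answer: $-2$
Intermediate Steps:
$A{\left(o \right)} = 2$ ($A{\left(o \right)} = -7 + \left(-7 + 16\right) = -7 + 9 = 2$)
$- A{\left(-7 \right)} = \left(-1\right) 2 = -2$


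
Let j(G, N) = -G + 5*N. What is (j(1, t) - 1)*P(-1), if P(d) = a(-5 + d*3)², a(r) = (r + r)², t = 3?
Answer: 851968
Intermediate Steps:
a(r) = 4*r² (a(r) = (2*r)² = 4*r²)
P(d) = 16*(-5 + 3*d)⁴ (P(d) = (4*(-5 + d*3)²)² = (4*(-5 + 3*d)²)² = 16*(-5 + 3*d)⁴)
(j(1, t) - 1)*P(-1) = ((-1*1 + 5*3) - 1)*(16*(-5 + 3*(-1))⁴) = ((-1 + 15) - 1)*(16*(-5 - 3)⁴) = (14 - 1)*(16*(-8)⁴) = 13*(16*4096) = 13*65536 = 851968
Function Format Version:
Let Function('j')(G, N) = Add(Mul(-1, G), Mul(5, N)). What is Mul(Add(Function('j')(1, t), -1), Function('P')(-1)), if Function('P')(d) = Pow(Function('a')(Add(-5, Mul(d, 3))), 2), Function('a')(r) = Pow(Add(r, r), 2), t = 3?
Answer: 851968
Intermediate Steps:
Function('a')(r) = Mul(4, Pow(r, 2)) (Function('a')(r) = Pow(Mul(2, r), 2) = Mul(4, Pow(r, 2)))
Function('P')(d) = Mul(16, Pow(Add(-5, Mul(3, d)), 4)) (Function('P')(d) = Pow(Mul(4, Pow(Add(-5, Mul(d, 3)), 2)), 2) = Pow(Mul(4, Pow(Add(-5, Mul(3, d)), 2)), 2) = Mul(16, Pow(Add(-5, Mul(3, d)), 4)))
Mul(Add(Function('j')(1, t), -1), Function('P')(-1)) = Mul(Add(Add(Mul(-1, 1), Mul(5, 3)), -1), Mul(16, Pow(Add(-5, Mul(3, -1)), 4))) = Mul(Add(Add(-1, 15), -1), Mul(16, Pow(Add(-5, -3), 4))) = Mul(Add(14, -1), Mul(16, Pow(-8, 4))) = Mul(13, Mul(16, 4096)) = Mul(13, 65536) = 851968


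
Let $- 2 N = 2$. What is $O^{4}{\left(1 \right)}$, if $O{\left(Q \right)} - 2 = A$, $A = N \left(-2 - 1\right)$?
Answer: $625$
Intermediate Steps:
$N = -1$ ($N = \left(- \frac{1}{2}\right) 2 = -1$)
$A = 3$ ($A = - (-2 - 1) = \left(-1\right) \left(-3\right) = 3$)
$O{\left(Q \right)} = 5$ ($O{\left(Q \right)} = 2 + 3 = 5$)
$O^{4}{\left(1 \right)} = 5^{4} = 625$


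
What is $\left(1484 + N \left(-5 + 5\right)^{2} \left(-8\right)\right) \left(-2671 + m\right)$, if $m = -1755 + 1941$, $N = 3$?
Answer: $-3687740$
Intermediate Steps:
$m = 186$
$\left(1484 + N \left(-5 + 5\right)^{2} \left(-8\right)\right) \left(-2671 + m\right) = \left(1484 + 3 \left(-5 + 5\right)^{2} \left(-8\right)\right) \left(-2671 + 186\right) = \left(1484 + 3 \cdot 0^{2} \left(-8\right)\right) \left(-2485\right) = \left(1484 + 3 \cdot 0 \left(-8\right)\right) \left(-2485\right) = \left(1484 + 0 \left(-8\right)\right) \left(-2485\right) = \left(1484 + 0\right) \left(-2485\right) = 1484 \left(-2485\right) = -3687740$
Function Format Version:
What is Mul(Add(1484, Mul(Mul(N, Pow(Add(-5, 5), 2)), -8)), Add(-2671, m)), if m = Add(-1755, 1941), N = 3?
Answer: -3687740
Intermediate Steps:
m = 186
Mul(Add(1484, Mul(Mul(N, Pow(Add(-5, 5), 2)), -8)), Add(-2671, m)) = Mul(Add(1484, Mul(Mul(3, Pow(Add(-5, 5), 2)), -8)), Add(-2671, 186)) = Mul(Add(1484, Mul(Mul(3, Pow(0, 2)), -8)), -2485) = Mul(Add(1484, Mul(Mul(3, 0), -8)), -2485) = Mul(Add(1484, Mul(0, -8)), -2485) = Mul(Add(1484, 0), -2485) = Mul(1484, -2485) = -3687740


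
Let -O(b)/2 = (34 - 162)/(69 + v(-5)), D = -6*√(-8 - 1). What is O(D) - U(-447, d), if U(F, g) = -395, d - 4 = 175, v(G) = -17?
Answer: 5199/13 ≈ 399.92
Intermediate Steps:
d = 179 (d = 4 + 175 = 179)
D = -18*I ≈ -18.0*I
O(b) = 64/13 (O(b) = -2*(34 - 162)/(69 - 17) = -(-256)/52 = -2*(-32/13) = 64/13)
O(D) - U(-447, d) = 64/13 - 1*(-395) = 64/13 + 395 = 5199/13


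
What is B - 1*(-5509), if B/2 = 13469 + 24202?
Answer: 80851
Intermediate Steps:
B = 75342 (B = 2*(13469 + 24202) = 2*37671 = 75342)
B - 1*(-5509) = 75342 - 1*(-5509) = 75342 + 5509 = 80851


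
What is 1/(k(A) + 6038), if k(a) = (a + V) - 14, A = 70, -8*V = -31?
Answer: 8/48783 ≈ 0.00016399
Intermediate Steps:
V = 31/8 (V = -1/8*(-31) = 31/8 ≈ 3.8750)
k(a) = -81/8 + a (k(a) = (a + 31/8) - 14 = (31/8 + a) - 14 = -81/8 + a)
1/(k(A) + 6038) = 1/((-81/8 + 70) + 6038) = 1/(479/8 + 6038) = 1/(48783/8) = 8/48783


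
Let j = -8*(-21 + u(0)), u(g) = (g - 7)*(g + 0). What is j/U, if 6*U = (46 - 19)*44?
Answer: 28/33 ≈ 0.84848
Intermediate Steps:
u(g) = g*(-7 + g) (u(g) = (-7 + g)*g = g*(-7 + g))
U = 198 (U = ((46 - 19)*44)/6 = (27*44)/6 = (⅙)*1188 = 198)
j = 168 (j = -8*(-21 + 0*(-7 + 0)) = -8*(-21 + 0*(-7)) = -8*(-21 + 0) = -8*(-21) = 168)
j/U = 168/198 = 168*(1/198) = 28/33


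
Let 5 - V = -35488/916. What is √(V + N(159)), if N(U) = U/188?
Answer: √20660730141/21526 ≈ 6.6774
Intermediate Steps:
V = 10017/229 (V = 5 - (-35488)/916 = 5 - 1*(-8872/229) = 5 + 8872/229 = 10017/229 ≈ 43.742)
N(U) = U/188 (N(U) = U*(1/188) = U/188)
√(V + N(159)) = √(10017/229 + (1/188)*159) = √(10017/229 + 159/188) = √(1919607/43052) = √20660730141/21526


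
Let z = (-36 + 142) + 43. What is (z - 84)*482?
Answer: 31330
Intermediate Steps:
z = 149 (z = 106 + 43 = 149)
(z - 84)*482 = (149 - 84)*482 = 65*482 = 31330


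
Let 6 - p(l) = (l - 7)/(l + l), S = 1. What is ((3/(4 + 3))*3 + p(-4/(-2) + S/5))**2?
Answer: 416025/5929 ≈ 70.168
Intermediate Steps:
p(l) = 6 - (-7 + l)/(2*l) (p(l) = 6 - (l - 7)/(l + l) = 6 - (-7 + l)/(2*l))
((3/(4 + 3))*3 + p(-4/(-2) + S/5))**2 = ((3/(4 + 3))*3 + (7 + 11*(-4/(-2) + 1/5))/(2*(-4/(-2) + 1/5)))**2 = ((3/7)*3 + (7 + 11*(-4*(-1/2) + 1*(1/5)))/(2*(-4*(-1/2) + 1*(1/5))))**2 = ((3*(1/7))*3 + (7 + 11*(2 + 1/5))/(2*(2 + 1/5)))**2 = ((3/7)*3 + (7 + 11*(11/5))/(2*(11/5)))**2 = (9/7 + (1/2)*(5/11)*(7 + 121/5))**2 = (9/7 + (1/2)*(5/11)*(156/5))**2 = (9/7 + 78/11)**2 = (645/77)**2 = 416025/5929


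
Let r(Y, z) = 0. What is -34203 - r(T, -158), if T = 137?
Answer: -34203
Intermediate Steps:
-34203 - r(T, -158) = -34203 - 1*0 = -34203 + 0 = -34203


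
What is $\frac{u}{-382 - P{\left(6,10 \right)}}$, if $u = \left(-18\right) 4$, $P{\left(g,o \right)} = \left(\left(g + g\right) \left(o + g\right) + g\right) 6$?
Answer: $\frac{36}{785} \approx 0.04586$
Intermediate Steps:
$P{\left(g,o \right)} = 6 g + 12 g \left(g + o\right)$ ($P{\left(g,o \right)} = \left(2 g \left(g + o\right) + g\right) 6 = \left(g + 2 g \left(g + o\right)\right) 6 = 6 g + 12 g \left(g + o\right)$)
$u = -72$
$\frac{u}{-382 - P{\left(6,10 \right)}} = - \frac{72}{-382 - 6 \cdot 6 \left(1 + 2 \cdot 6 + 2 \cdot 10\right)} = - \frac{72}{-382 - 6 \cdot 6 \left(1 + 12 + 20\right)} = - \frac{72}{-382 - 6 \cdot 6 \cdot 33} = - \frac{72}{-382 - 1188} = - \frac{72}{-1570} = \left(-72\right) \left(- \frac{1}{1570}\right) = \frac{36}{785}$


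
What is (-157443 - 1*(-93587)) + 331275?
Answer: 267419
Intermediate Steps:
(-157443 - 1*(-93587)) + 331275 = (-157443 + 93587) + 331275 = -63856 + 331275 = 267419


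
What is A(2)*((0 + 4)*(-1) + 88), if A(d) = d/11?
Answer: 168/11 ≈ 15.273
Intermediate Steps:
A(d) = d/11 (A(d) = d*(1/11) = d/11)
A(2)*((0 + 4)*(-1) + 88) = ((1/11)*2)*((0 + 4)*(-1) + 88) = 2*(4*(-1) + 88)/11 = 2*(-4 + 88)/11 = (2/11)*84 = 168/11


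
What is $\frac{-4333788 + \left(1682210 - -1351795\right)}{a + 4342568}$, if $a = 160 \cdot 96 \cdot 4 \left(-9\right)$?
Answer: $- \frac{1299783}{3789608} \approx -0.34299$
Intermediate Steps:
$a = -552960$ ($a = 15360 \left(-36\right) = -552960$)
$\frac{-4333788 + \left(1682210 - -1351795\right)}{a + 4342568} = \frac{-4333788 + \left(1682210 - -1351795\right)}{-552960 + 4342568} = \frac{-4333788 + \left(1682210 + 1351795\right)}{3789608} = \left(-4333788 + 3034005\right) \frac{1}{3789608} = \left(-1299783\right) \frac{1}{3789608} = - \frac{1299783}{3789608}$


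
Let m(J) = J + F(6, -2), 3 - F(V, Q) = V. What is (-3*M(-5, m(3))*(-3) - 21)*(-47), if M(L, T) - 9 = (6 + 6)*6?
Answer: -33276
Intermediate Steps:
F(V, Q) = 3 - V
m(J) = -3 + J (m(J) = J + (3 - 1*6) = J + (3 - 6) = J - 3 = -3 + J)
M(L, T) = 81 (M(L, T) = 9 + (6 + 6)*6 = 9 + 12*6 = 9 + 72 = 81)
(-3*M(-5, m(3))*(-3) - 21)*(-47) = (-3*81*(-3) - 21)*(-47) = (-243*(-3) - 21)*(-47) = (729 - 21)*(-47) = 708*(-47) = -33276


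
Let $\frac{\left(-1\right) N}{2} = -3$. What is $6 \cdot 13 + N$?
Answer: $84$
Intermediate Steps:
$N = 6$ ($N = \left(-2\right) \left(-3\right) = 6$)
$6 \cdot 13 + N = 6 \cdot 13 + 6 = 78 + 6 = 84$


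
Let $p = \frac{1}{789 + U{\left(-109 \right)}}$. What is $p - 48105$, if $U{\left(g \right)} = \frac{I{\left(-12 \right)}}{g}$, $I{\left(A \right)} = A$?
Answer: $- \frac{4137655256}{86013} \approx -48105.0$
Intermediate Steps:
$U{\left(g \right)} = - \frac{12}{g}$
$p = \frac{109}{86013}$ ($p = \frac{1}{789 - \frac{12}{-109}} = \frac{1}{789 - - \frac{12}{109}} = \frac{1}{789 + \frac{12}{109}} = \frac{1}{\frac{86013}{109}} = \frac{109}{86013} \approx 0.0012673$)
$p - 48105 = \frac{109}{86013} - 48105 = - \frac{4137655256}{86013}$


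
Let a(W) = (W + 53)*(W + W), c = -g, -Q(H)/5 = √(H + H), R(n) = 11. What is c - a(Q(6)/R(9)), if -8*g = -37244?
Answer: -1127831/242 + 1060*√3/11 ≈ -4493.6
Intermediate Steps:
g = 9311/2 (g = -⅛*(-37244) = 9311/2 ≈ 4655.5)
Q(H) = -5*√2*√H (Q(H) = -5*√(H + H) = -5*√2*√H)
c = -9311/2 (c = -1*9311/2 = -9311/2 ≈ -4655.5)
a(W) = 2*W*(53 + W) (a(W) = (53 + W)*(2*W) = 2*W*(53 + W))
c - a(Q(6)/R(9)) = -9311/2 - 2*-5*√2*√6/11*(53 - 5*√2*√6/11) = -9311/2 - 2*-10*√3*(1/11)*(53 - 10*√3*(1/11)) = -9311/2 - 2*(-10*√3/11)*(53 - 10*√3/11) = -9311/2 - (-20)*√3*(53 - 10*√3/11)/11 = -9311/2 + 20*√3*(53 - 10*√3/11)/11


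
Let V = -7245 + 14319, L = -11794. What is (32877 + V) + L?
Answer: 28157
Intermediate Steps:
V = 7074
(32877 + V) + L = (32877 + 7074) - 11794 = 39951 - 11794 = 28157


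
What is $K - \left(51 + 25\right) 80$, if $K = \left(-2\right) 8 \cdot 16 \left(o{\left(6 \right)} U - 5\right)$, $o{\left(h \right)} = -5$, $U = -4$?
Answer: $-9920$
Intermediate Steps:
$K = -3840$ ($K = \left(-2\right) 8 \cdot 16 \left(\left(-5\right) \left(-4\right) - 5\right) = \left(-16\right) 16 \left(20 - 5\right) = \left(-256\right) 15 = -3840$)
$K - \left(51 + 25\right) 80 = -3840 - \left(51 + 25\right) 80 = -3840 - 76 \cdot 80 = -3840 - 6080 = -9920$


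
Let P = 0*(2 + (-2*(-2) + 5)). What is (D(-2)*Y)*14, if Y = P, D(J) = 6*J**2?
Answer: 0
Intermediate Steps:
P = 0 (P = 0*(2 + (4 + 5)) = 0*(2 + 9) = 0*11 = 0)
Y = 0
(D(-2)*Y)*14 = ((6*(-2)**2)*0)*14 = ((6*4)*0)*14 = (24*0)*14 = 0*14 = 0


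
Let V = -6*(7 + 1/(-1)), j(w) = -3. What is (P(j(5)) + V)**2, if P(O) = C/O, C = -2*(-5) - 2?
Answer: 13456/9 ≈ 1495.1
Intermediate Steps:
C = 8 (C = 10 - 2 = 8)
P(O) = 8/O
V = -36 (V = -6*(7 - 1) = -6*6 = -36)
(P(j(5)) + V)**2 = (8/(-3) - 36)**2 = (8*(-1/3) - 36)**2 = (-8/3 - 36)**2 = (-116/3)**2 = 13456/9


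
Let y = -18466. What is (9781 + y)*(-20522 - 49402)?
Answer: 607289940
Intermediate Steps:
(9781 + y)*(-20522 - 49402) = (9781 - 18466)*(-20522 - 49402) = -8685*(-69924) = 607289940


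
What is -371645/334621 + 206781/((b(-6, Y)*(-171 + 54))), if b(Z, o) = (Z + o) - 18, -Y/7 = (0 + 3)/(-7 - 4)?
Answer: 250186558672/3171203217 ≈ 78.893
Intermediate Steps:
Y = 21/11 (Y = -7*(0 + 3)/(-7 - 4) = -21/(-11) = -21*(-1)/11 = -7*(-3/11) = 21/11 ≈ 1.9091)
b(Z, o) = -18 + Z + o
-371645/334621 + 206781/((b(-6, Y)*(-171 + 54))) = -371645/334621 + 206781/(((-18 - 6 + 21/11)*(-171 + 54))) = -371645*1/334621 + 206781/((-243/11*(-117))) = -371645/334621 + 206781/(28431/11) = -371645/334621 + 206781*(11/28431) = -371645/334621 + 758197/9477 = 250186558672/3171203217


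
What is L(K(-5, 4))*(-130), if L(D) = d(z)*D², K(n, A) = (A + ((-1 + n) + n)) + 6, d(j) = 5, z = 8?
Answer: -650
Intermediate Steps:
K(n, A) = 5 + A + 2*n (K(n, A) = (A + (-1 + 2*n)) + 6 = (-1 + A + 2*n) + 6 = 5 + A + 2*n)
L(D) = 5*D²
L(K(-5, 4))*(-130) = (5*(5 + 4 + 2*(-5))²)*(-130) = (5*(5 + 4 - 10)²)*(-130) = (5*(-1)²)*(-130) = (5*1)*(-130) = 5*(-130) = -650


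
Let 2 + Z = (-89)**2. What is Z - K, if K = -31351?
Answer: 39270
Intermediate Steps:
Z = 7919 (Z = -2 + (-89)**2 = -2 + 7921 = 7919)
Z - K = 7919 - 1*(-31351) = 7919 + 31351 = 39270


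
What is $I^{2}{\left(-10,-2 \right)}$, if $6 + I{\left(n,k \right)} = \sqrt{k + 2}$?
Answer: $36$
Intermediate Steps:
$I{\left(n,k \right)} = -6 + \sqrt{2 + k}$ ($I{\left(n,k \right)} = -6 + \sqrt{k + 2} = -6 + \sqrt{2 + k}$)
$I^{2}{\left(-10,-2 \right)} = \left(-6 + \sqrt{2 - 2}\right)^{2} = \left(-6 + \sqrt{0}\right)^{2} = \left(-6 + 0\right)^{2} = \left(-6\right)^{2} = 36$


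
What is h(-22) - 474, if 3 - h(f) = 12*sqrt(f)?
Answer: -471 - 12*I*sqrt(22) ≈ -471.0 - 56.285*I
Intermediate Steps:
h(f) = 3 - 12*sqrt(f)
h(-22) - 474 = (3 - 12*I*sqrt(22)) - 474 = -471 - 12*I*sqrt(22)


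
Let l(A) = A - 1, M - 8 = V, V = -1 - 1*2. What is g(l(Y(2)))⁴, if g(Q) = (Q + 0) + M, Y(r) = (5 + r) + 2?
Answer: 28561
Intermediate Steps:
V = -3 (V = -1 - 2 = -3)
Y(r) = 7 + r
M = 5 (M = 8 - 3 = 5)
l(A) = -1 + A
g(Q) = 5 + Q (g(Q) = (Q + 0) + 5 = Q + 5 = 5 + Q)
g(l(Y(2)))⁴ = (5 + (-1 + (7 + 2)))⁴ = (5 + (-1 + 9))⁴ = (5 + 8)⁴ = 13⁴ = 28561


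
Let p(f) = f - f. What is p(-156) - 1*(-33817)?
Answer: 33817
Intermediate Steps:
p(f) = 0
p(-156) - 1*(-33817) = 0 - 1*(-33817) = 0 + 33817 = 33817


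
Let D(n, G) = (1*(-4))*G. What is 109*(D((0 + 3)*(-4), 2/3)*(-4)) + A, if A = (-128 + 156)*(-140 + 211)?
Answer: 9452/3 ≈ 3150.7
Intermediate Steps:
A = 1988 (A = 28*71 = 1988)
D(n, G) = -4*G
109*(D((0 + 3)*(-4), 2/3)*(-4)) + A = 109*(-8/3*(-4)) + 1988 = 109*(32/3) + 1988 = 3488/3 + 1988 = 9452/3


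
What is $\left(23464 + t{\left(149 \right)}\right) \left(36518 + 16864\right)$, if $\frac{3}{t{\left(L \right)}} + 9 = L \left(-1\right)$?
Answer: $\frac{98951784519}{79} \approx 1.2526 \cdot 10^{9}$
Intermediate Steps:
$t{\left(L \right)} = \frac{3}{-9 - L}$ ($t{\left(L \right)} = \frac{3}{-9 + L \left(-1\right)} = \frac{3}{-9 - L}$)
$\left(23464 + t{\left(149 \right)}\right) \left(36518 + 16864\right) = \left(23464 - \frac{3}{9 + 149}\right) \left(36518 + 16864\right) = \left(23464 - \frac{3}{158}\right) 53382 = \frac{3707309}{158} \cdot 53382 = \frac{98951784519}{79}$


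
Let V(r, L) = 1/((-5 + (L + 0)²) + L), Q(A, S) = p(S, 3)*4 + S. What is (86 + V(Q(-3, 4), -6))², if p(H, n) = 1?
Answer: 4626801/625 ≈ 7402.9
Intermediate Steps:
Q(A, S) = 4 + S (Q(A, S) = 1*4 + S = 4 + S)
V(r, L) = 1/(-5 + L + L²) (V(r, L) = 1/((-5 + L²) + L) = 1/(-5 + L + L²))
(86 + V(Q(-3, 4), -6))² = (86 + 1/(-5 - 6 + (-6)²))² = (86 + 1/(-5 - 6 + 36))² = (86 + 1/25)² = (2151/25)² = 4626801/625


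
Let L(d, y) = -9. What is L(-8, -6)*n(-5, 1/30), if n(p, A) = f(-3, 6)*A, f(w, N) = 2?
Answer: -⅗ ≈ -0.60000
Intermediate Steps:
n(p, A) = 2*A
L(-8, -6)*n(-5, 1/30) = -18/30 = -9*1/15 = -⅗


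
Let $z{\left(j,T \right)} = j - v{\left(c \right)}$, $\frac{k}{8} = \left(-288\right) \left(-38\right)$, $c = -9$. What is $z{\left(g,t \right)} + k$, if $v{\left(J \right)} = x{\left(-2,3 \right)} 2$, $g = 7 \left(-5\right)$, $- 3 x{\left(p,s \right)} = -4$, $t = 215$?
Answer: $\frac{262543}{3} \approx 87514.0$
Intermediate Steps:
$x{\left(p,s \right)} = \frac{4}{3}$ ($x{\left(p,s \right)} = \left(- \frac{1}{3}\right) \left(-4\right) = \frac{4}{3}$)
$g = -35$
$k = 87552$ ($k = 8 \left(\left(-288\right) \left(-38\right)\right) = 8 \cdot 10944 = 87552$)
$v{\left(J \right)} = \frac{8}{3}$ ($v{\left(J \right)} = \frac{4}{3} \cdot 2 = \frac{8}{3}$)
$z{\left(j,T \right)} = - \frac{8}{3} + j$ ($z{\left(j,T \right)} = j - \frac{8}{3} = - \frac{8}{3} + j$)
$z{\left(g,t \right)} + k = \left(- \frac{8}{3} - 35\right) + 87552 = - \frac{113}{3} + 87552 = \frac{262543}{3}$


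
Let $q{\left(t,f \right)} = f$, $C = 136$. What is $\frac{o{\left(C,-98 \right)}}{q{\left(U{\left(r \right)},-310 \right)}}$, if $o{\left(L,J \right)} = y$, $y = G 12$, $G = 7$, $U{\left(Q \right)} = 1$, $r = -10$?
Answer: $- \frac{42}{155} \approx -0.27097$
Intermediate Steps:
$y = 84$ ($y = 7 \cdot 12 = 84$)
$o{\left(L,J \right)} = 84$
$\frac{o{\left(C,-98 \right)}}{q{\left(U{\left(r \right)},-310 \right)}} = \frac{84}{-310} = 84 \left(- \frac{1}{310}\right) = - \frac{42}{155}$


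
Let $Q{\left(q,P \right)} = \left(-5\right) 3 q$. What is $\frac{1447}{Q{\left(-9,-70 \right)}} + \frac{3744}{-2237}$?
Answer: $\frac{2731499}{301995} \approx 9.0448$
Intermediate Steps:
$Q{\left(q,P \right)} = - 15 q$
$\frac{1447}{Q{\left(-9,-70 \right)}} + \frac{3744}{-2237} = \frac{1447}{\left(-15\right) \left(-9\right)} + \frac{3744}{-2237} = \frac{1447}{135} + 3744 \left(- \frac{1}{2237}\right) = 1447 \cdot \frac{1}{135} - \frac{3744}{2237} = \frac{1447}{135} - \frac{3744}{2237} = \frac{2731499}{301995}$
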